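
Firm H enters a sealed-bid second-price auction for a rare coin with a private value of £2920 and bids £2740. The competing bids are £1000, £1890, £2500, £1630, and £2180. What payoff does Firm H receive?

Highest competing bid: £2500.
Firm H's bid £2740 is the highest overall, so Firm H wins and pays the second-highest bid, £2500.
Payoff = value − price = £2920 − £2500 = £420.

£420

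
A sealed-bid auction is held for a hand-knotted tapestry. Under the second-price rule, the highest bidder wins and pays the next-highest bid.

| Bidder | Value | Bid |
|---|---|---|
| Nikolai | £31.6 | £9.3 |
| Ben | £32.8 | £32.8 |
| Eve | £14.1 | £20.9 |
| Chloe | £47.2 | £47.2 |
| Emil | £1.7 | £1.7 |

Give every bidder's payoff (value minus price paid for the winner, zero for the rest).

Sorted high to low: Chloe £47.2, then Ben £32.8, then Eve £20.9, then Nikolai £9.3, then Emil £1.7.
Chloe has the top bid and wins; the price is the second-highest bid, £32.8.
Chloe's payoff = £47.2 − £32.8 = £14.4. All other bidders lose, so their payoff is 0.

Nikolai £0.0, Ben £0.0, Eve £0.0, Chloe £14.4, Emil £0.0.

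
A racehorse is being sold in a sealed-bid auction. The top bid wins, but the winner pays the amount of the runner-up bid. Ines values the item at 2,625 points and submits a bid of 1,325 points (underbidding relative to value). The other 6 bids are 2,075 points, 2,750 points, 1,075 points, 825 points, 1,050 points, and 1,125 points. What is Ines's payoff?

Ines's payoff: 0 points.

Highest competing bid: 2,750 points.
Ines's bid 1,325 points is not the highest, so Ines loses, pays nothing, and earns zero payoff.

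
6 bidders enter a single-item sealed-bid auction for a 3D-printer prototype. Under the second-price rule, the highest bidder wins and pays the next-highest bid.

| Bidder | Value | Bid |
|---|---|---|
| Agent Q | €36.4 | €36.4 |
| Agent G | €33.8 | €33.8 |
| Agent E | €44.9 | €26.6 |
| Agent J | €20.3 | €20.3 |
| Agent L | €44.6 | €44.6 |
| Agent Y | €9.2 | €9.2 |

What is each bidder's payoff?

Ordered from highest: Agent L €44.6, then Agent Q €36.4, then Agent G €33.8, then Agent E €26.6, then Agent J €20.3, then Agent Y €9.2.
Agent L has the top bid and wins; the price is the second-highest bid, €36.4.
Agent L's payoff = €44.6 − €36.4 = €8.2. All other bidders lose, so their payoff is 0.

Agent Q €0.0, Agent G €0.0, Agent E €0.0, Agent J €0.0, Agent L €8.2, Agent Y €0.0.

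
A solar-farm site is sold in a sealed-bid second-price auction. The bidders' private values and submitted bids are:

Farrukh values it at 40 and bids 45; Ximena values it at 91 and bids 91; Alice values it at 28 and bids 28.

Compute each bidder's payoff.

Farrukh 0, Ximena 46, Alice 0.

Ordered from highest: Ximena 91, then Farrukh 45, then Alice 28.
Ximena has the top bid and wins; the price is the second-highest bid, 45.
Ximena's payoff = 91 − 45 = 46. All other bidders lose, so their payoff is 0.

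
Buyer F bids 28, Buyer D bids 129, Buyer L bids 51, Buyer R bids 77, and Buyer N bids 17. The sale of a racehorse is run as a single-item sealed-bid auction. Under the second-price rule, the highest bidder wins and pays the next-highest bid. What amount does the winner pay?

Ordered from highest: Buyer D 129, then Buyer R 77, then Buyer L 51, then Buyer F 28, then Buyer N 17.
Buyer D has the highest bid, so Buyer D wins.
The second-highest bid is 77, so that is what Buyer D pays.

77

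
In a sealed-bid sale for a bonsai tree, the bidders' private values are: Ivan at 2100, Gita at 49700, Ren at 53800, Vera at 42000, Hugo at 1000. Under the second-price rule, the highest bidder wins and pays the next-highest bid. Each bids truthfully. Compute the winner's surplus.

Surplus = 4100.

Ordered from highest: Ren 53800, then Gita 49700, then Vera 42000, then Ivan 2100, then Hugo 1000.
Ren wins with the top bid and pays the second-highest, 49700.
Surplus = 53800 − 49700 = 4100.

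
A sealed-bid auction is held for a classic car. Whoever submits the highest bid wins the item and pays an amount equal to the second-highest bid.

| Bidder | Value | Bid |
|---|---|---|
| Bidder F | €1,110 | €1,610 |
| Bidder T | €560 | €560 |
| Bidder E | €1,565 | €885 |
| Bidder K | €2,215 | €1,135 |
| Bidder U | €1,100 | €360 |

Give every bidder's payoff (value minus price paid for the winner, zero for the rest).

Bids in descending order: Bidder F €1,610; Bidder K €1,135; Bidder E €885; Bidder T €560; Bidder U €360.
Bidder F has the top bid and wins; the price is the second-highest bid, €1,135.
Bidder F's payoff = €1,110 − €1,135 = -€25. All other bidders lose, so their payoff is 0.

Bidder F -€25, Bidder T €0, Bidder E €0, Bidder K €0, Bidder U €0.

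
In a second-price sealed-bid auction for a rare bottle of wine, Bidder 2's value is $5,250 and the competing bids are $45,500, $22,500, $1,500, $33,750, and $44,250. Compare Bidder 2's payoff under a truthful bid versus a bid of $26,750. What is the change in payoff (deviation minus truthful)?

The highest competing bid is $45,500.
Bidding truthfully at $5,250: the top bid is $45,500 (a rival), so Bidder 2 loses. Payoff = $0.
Bidding $26,750: the top bid is $45,500 (a rival), so Bidder 2 loses. Payoff = $0.
Change = $0 − $0 = $0.

Payoff change: $0.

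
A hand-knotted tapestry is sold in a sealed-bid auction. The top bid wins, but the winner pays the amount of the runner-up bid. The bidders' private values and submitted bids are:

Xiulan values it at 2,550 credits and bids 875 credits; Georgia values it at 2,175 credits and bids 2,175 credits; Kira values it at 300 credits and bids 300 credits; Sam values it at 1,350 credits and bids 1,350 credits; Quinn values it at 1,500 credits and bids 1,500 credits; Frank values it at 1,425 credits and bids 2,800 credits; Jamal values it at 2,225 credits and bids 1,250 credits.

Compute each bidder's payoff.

Payoffs: Xiulan 0 credits, Georgia 0 credits, Kira 0 credits, Sam 0 credits, Quinn 0 credits, Frank -750 credits, Jamal 0 credits.

Ranking the bids: Frank 2,800 credits; Georgia 2,175 credits; Quinn 1,500 credits; Sam 1,350 credits; Jamal 1,250 credits; Xiulan 875 credits; Kira 300 credits.
Frank has the top bid and wins; the price is the second-highest bid, 2,175 credits.
Frank's payoff = 1,425 credits − 2,175 credits = -750 credits. All other bidders lose, so their payoff is 0.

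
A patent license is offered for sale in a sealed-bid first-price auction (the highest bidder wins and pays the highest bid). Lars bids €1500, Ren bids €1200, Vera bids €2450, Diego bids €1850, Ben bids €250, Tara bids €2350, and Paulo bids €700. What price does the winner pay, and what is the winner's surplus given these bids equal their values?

Bids in descending order: Vera €2450, then Tara €2350, then Diego €1850, then Lars €1500, then Ren €1200, then Paulo €700, then Ben €250.
Vera is the highest bidder, so Vera wins.
Under the first-price rule, the price is the highest bid: €2450.
Surplus = €2450 − €2450 = €0.

The winner pays €2450 for a surplus of €0.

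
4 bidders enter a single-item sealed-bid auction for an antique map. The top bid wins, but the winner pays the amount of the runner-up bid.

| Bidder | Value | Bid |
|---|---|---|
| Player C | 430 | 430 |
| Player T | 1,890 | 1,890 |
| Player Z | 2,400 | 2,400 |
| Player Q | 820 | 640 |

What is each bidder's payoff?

Player C 0, Player T 0, Player Z 510, Player Q 0.

Ranking the bids: Player Z 2,400, then Player T 1,890, then Player Q 640, then Player C 430.
Player Z has the top bid and wins; the price is the second-highest bid, 1,890.
Player Z's payoff = 2,400 − 1,890 = 510. All other bidders lose, so their payoff is 0.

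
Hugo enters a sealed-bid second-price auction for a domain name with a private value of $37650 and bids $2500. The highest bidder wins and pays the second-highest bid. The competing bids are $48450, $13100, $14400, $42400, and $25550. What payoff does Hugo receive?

Highest competing bid: $48450.
Hugo's bid $2500 is not the highest, so Hugo loses, pays nothing, and earns zero payoff.

Hugo's payoff: $0.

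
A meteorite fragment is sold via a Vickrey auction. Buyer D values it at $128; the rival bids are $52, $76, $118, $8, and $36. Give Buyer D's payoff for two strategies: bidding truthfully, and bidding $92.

The highest competing bid is $118.
Bidding truthfully at $128: Buyer D has the top bid, wins, and pays the second-highest bid $118. Payoff = $128 − $118 = $10.
Bidding $92: the top bid is $118 (a rival), so Buyer D loses. Payoff = $0.
This is the dominant-strategy logic: truthful bidding weakly beats any alternative.

(a) $10  (b) $0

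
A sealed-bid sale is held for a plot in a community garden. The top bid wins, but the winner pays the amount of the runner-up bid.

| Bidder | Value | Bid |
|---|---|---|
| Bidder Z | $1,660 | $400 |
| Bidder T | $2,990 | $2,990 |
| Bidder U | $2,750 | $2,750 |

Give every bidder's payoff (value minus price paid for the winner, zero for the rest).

Ranking the bids: Bidder T $2,990, then Bidder U $2,750, then Bidder Z $400.
Bidder T has the top bid and wins; the price is the second-highest bid, $2,750.
Bidder T's payoff = $2,990 − $2,750 = $240. All other bidders lose, so their payoff is 0.

Payoffs: Bidder Z $0, Bidder T $240, Bidder U $0.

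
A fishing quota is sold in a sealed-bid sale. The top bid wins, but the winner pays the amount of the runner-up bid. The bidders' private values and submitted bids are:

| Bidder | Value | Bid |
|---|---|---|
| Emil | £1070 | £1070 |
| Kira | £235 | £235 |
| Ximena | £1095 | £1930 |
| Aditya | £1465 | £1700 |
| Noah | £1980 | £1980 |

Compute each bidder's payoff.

Emil £0, Kira £0, Ximena £0, Aditya £0, Noah £50.

Ordered from highest: Noah £1980 > Ximena £1930 > Aditya £1700 > Emil £1070 > Kira £235.
Noah has the top bid and wins; the price is the second-highest bid, £1930.
Noah's payoff = £1980 − £1930 = £50. All other bidders lose, so their payoff is 0.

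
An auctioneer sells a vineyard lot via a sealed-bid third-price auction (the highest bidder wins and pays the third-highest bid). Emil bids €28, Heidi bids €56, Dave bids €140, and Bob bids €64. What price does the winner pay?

Bids in descending order: Dave €140; Bob €64; Heidi €56; Emil €28.
Dave is the highest bidder, so Dave wins.
Under the third-price rule, the price is the third-highest bid: €56.

Price paid: €56.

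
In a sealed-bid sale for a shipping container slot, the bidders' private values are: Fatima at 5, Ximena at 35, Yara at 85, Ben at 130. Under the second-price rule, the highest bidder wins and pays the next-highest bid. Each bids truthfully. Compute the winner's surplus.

Surplus = 45.

Ranking the bids: Ben 130, then Yara 85, then Ximena 35, then Fatima 5.
Ben wins with the top bid and pays the second-highest, 85.
Surplus = 130 − 85 = 45.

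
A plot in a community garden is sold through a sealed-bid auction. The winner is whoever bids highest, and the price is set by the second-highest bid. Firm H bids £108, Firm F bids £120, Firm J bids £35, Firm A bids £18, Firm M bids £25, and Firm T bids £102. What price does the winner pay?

The winner pays £108.

Sorted high to low: Firm F £120, then Firm H £108, then Firm T £102, then Firm J £35, then Firm M £25, then Firm A £18.
Firm F has the highest bid, so Firm F wins.
The second-highest bid is £108, so that is what Firm F pays.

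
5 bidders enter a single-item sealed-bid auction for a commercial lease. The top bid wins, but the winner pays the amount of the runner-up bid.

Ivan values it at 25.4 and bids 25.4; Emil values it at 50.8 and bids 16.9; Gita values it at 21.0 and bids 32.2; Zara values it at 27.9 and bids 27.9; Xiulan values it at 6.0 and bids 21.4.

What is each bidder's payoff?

Payoffs: Ivan 0.0, Emil 0.0, Gita -6.9, Zara 0.0, Xiulan 0.0.

Ranking the bids: Gita 32.2 > Zara 27.9 > Ivan 25.4 > Xiulan 21.4 > Emil 16.9.
Gita has the top bid and wins; the price is the second-highest bid, 27.9.
Gita's payoff = 21.0 − 27.9 = -6.9. All other bidders lose, so their payoff is 0.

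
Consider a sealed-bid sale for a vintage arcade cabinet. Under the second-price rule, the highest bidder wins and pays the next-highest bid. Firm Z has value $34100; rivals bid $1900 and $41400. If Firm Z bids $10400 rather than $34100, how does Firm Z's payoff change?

$0

The highest competing bid is $41400.
Bidding truthfully at $34100: the top bid is $41400 (a rival), so Firm Z loses. Payoff = $0.
Bidding $10400: the top bid is $41400 (a rival), so Firm Z loses. Payoff = $0.
Change = $0 − $0 = $0.
The bid only affects whether you win, not the price — here both bids land on the same side of the top rival bid, so the deviation is payoff-neutral.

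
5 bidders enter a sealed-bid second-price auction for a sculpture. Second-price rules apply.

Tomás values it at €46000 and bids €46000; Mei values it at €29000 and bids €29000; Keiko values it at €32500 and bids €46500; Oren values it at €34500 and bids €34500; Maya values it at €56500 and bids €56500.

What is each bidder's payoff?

Tomás €0, Mei €0, Keiko €0, Oren €0, Maya €10000.

Ranking the bids: Maya €56500; Keiko €46500; Tomás €46000; Oren €34500; Mei €29000.
Maya has the top bid and wins; the price is the second-highest bid, €46500.
Maya's payoff = €56500 − €46500 = €10000. All other bidders lose, so their payoff is 0.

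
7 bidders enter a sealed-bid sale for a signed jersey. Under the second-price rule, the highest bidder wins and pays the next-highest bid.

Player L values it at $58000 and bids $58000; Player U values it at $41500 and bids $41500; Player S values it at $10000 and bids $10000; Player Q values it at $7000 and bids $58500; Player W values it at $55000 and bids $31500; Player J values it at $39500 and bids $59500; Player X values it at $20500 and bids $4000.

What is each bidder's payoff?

Player L $0, Player U $0, Player S $0, Player Q $0, Player W $0, Player J -$19000, Player X $0.

Ordered from highest: Player J $59500, then Player Q $58500, then Player L $58000, then Player U $41500, then Player W $31500, then Player S $10000, then Player X $4000.
Player J has the top bid and wins; the price is the second-highest bid, $58500.
Player J's payoff = $39500 − $58500 = -$19000. All other bidders lose, so their payoff is 0.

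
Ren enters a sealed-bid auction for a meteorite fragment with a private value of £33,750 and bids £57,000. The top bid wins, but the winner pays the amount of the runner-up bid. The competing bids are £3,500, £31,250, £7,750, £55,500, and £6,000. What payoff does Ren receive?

Highest competing bid: £55,500.
Ren's bid £57,000 is the highest overall, so Ren wins and pays the second-highest bid, £55,500.
Payoff = value − price = £33,750 − £55,500 = -£21,750.

-£21,750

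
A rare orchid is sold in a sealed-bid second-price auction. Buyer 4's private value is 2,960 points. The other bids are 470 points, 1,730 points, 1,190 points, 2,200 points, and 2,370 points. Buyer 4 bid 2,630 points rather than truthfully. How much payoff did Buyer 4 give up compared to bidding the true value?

0 points

The highest competing bid is 2,370 points.
Bidding truthfully at 2,960 points: Buyer 4 has the top bid, wins, and pays the second-highest bid 2,370 points. Payoff = 2,960 points − 2,370 points = 590 points.
Bidding 2,630 points: Buyer 4 has the top bid, wins, and pays the second-highest bid 2,370 points. Payoff = 2,960 points − 2,370 points = 590 points.
Regret = truthful payoff − actual payoff = 590 points − 590 points = 0 points.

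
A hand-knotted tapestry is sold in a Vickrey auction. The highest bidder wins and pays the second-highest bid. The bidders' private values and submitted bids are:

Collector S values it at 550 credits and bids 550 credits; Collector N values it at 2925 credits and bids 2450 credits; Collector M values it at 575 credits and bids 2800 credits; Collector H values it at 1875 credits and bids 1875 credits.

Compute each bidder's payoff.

Sorted high to low: Collector M 2800 credits > Collector N 2450 credits > Collector H 1875 credits > Collector S 550 credits.
Collector M has the top bid and wins; the price is the second-highest bid, 2450 credits.
Collector M's payoff = 575 credits − 2450 credits = -1875 credits. All other bidders lose, so their payoff is 0.

Payoffs: Collector S 0 credits, Collector N 0 credits, Collector M -1875 credits, Collector H 0 credits.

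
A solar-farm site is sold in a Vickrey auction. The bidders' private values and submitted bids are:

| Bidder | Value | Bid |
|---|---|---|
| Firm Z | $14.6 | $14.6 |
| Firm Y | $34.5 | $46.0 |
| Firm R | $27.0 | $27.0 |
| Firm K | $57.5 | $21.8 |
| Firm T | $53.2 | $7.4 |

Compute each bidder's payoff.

Firm Z $0.0, Firm Y $7.5, Firm R $0.0, Firm K $0.0, Firm T $0.0.

Sorted high to low: Firm Y $46.0, then Firm R $27.0, then Firm K $21.8, then Firm Z $14.6, then Firm T $7.4.
Firm Y has the top bid and wins; the price is the second-highest bid, $27.0.
Firm Y's payoff = $34.5 − $27.0 = $7.5. All other bidders lose, so their payoff is 0.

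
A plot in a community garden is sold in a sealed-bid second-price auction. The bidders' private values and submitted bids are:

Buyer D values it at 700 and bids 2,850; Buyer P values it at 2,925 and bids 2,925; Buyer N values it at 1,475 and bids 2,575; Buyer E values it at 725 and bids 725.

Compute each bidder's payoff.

Payoffs: Buyer D 0, Buyer P 75, Buyer N 0, Buyer E 0.

Sorted high to low: Buyer P 2,925 > Buyer D 2,850 > Buyer N 2,575 > Buyer E 725.
Buyer P has the top bid and wins; the price is the second-highest bid, 2,850.
Buyer P's payoff = 2,925 − 2,850 = 75. All other bidders lose, so their payoff is 0.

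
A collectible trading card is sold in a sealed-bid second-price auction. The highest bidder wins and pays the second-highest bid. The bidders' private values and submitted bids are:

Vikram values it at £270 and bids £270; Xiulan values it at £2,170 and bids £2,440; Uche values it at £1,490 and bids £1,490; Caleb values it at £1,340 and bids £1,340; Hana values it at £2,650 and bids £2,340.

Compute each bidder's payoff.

Payoffs: Vikram £0, Xiulan -£170, Uche £0, Caleb £0, Hana £0.

Ranking the bids: Xiulan £2,440; Hana £2,340; Uche £1,490; Caleb £1,340; Vikram £270.
Xiulan has the top bid and wins; the price is the second-highest bid, £2,340.
Xiulan's payoff = £2,170 − £2,340 = -£170. All other bidders lose, so their payoff is 0.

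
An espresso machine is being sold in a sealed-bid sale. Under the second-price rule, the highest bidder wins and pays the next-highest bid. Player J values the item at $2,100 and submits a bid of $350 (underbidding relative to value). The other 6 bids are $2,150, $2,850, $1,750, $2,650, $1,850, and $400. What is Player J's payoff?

$0

Highest competing bid: $2,850.
Player J's bid $350 is not the highest, so Player J loses, pays nothing, and earns zero payoff.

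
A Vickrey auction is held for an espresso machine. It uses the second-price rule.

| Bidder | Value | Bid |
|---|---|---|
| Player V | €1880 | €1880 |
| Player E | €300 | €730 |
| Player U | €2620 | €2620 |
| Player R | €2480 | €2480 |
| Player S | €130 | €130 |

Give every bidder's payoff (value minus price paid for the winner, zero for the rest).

Player V €0, Player E €0, Player U €140, Player R €0, Player S €0.

Bids in descending order: Player U €2620 > Player R €2480 > Player V €1880 > Player E €730 > Player S €130.
Player U has the top bid and wins; the price is the second-highest bid, €2480.
Player U's payoff = €2620 − €2480 = €140. All other bidders lose, so their payoff is 0.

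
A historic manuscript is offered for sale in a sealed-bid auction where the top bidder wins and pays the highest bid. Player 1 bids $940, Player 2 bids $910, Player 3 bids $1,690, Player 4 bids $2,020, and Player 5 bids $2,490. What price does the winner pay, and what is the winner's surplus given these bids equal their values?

Bids in descending order: Player 5 $2,490, then Player 4 $2,020, then Player 3 $1,690, then Player 1 $940, then Player 2 $910.
Player 5 is the highest bidder, so Player 5 wins.
Under the first-price rule, the price is the highest bid: $2,490.
Surplus = $2,490 − $2,490 = $0.

The winner pays $2,490 for a surplus of $0.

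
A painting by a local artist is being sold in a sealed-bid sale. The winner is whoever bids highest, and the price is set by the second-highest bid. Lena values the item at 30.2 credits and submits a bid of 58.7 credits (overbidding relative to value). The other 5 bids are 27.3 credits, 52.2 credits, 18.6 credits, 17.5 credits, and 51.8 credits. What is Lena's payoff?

Highest competing bid: 52.2 credits.
Lena's bid 58.7 credits is the highest overall, so Lena wins and pays the second-highest bid, 52.2 credits.
Payoff = value − price = 30.2 credits − 52.2 credits = -22.0 credits.
Overbidding won the item at a price above value — truthful bidding would have avoided this loss.

-22.0 credits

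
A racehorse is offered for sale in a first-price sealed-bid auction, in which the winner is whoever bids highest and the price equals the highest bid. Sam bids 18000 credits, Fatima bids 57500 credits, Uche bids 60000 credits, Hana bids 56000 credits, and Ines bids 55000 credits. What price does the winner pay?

60000 credits

Ranking the bids: Uche 60000 credits > Fatima 57500 credits > Hana 56000 credits > Ines 55000 credits > Sam 18000 credits.
Uche is the highest bidder, so Uche wins.
Under the first-price rule, the price is the highest bid: 60000 credits.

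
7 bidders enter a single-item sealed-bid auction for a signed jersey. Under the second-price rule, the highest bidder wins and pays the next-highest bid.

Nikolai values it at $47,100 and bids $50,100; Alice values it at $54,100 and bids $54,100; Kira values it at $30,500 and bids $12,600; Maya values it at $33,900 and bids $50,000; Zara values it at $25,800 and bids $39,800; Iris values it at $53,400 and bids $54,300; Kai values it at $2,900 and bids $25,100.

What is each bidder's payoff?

Nikolai $0, Alice $0, Kira $0, Maya $0, Zara $0, Iris -$700, Kai $0.

Bids in descending order: Iris $54,300 > Alice $54,100 > Nikolai $50,100 > Maya $50,000 > Zara $39,800 > Kai $25,100 > Kira $12,600.
Iris has the top bid and wins; the price is the second-highest bid, $54,100.
Iris's payoff = $53,400 − $54,100 = -$700. All other bidders lose, so their payoff is 0.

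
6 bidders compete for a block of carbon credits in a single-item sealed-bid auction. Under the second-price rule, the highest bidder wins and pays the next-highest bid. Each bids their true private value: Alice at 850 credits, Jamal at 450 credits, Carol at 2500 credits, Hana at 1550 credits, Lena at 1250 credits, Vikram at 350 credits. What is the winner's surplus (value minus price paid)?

Ordered from highest: Carol 2500 credits; Hana 1550 credits; Lena 1250 credits; Alice 850 credits; Jamal 450 credits; Vikram 350 credits.
Carol wins with the top bid and pays the second-highest, 1550 credits.
Surplus = 2500 credits − 1550 credits = 950 credits.

Winner's surplus: 950 credits.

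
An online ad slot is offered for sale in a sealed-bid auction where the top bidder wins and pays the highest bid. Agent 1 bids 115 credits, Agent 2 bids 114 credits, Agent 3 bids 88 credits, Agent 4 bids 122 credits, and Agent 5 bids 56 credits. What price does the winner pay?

The winner pays 122 credits.

Ordered from highest: Agent 4 122 credits > Agent 1 115 credits > Agent 2 114 credits > Agent 3 88 credits > Agent 5 56 credits.
Agent 4 is the highest bidder, so Agent 4 wins.
Under the first-price rule, the price is the highest bid: 122 credits.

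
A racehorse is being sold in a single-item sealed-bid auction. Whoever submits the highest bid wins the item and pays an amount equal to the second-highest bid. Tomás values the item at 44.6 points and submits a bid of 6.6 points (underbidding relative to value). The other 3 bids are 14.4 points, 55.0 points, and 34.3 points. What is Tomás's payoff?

Highest competing bid: 55.0 points.
Tomás's bid 6.6 points is not the highest, so Tomás loses, pays nothing, and earns zero payoff.

Payoff = 0.0 points.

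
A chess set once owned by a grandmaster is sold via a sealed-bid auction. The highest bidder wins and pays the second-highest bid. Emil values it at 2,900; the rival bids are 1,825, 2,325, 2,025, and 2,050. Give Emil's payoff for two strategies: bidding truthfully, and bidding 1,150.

(a) 575  (b) 0

The highest competing bid is 2,325.
Bidding truthfully at 2,900: Emil has the top bid, wins, and pays the second-highest bid 2,325. Payoff = 2,900 − 2,325 = 575.
Bidding 1,150: the top bid is 2,325 (a rival), so Emil loses. Payoff = 0.
This is the dominant-strategy logic: truthful bidding weakly beats any alternative.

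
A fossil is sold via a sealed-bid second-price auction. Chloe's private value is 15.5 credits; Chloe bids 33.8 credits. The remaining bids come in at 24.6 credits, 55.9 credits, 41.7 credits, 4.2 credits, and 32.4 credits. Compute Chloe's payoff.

0.0 credits

Highest competing bid: 55.9 credits.
Chloe's bid 33.8 credits is not the highest, so Chloe loses, pays nothing, and earns zero payoff.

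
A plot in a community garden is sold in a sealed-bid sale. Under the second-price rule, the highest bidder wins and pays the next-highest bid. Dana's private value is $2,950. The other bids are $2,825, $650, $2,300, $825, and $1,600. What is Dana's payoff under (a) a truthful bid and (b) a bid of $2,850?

Truthful: $125; alternative: $125.

The highest competing bid is $2,825.
Bidding truthfully at $2,950: Dana has the top bid, wins, and pays the second-highest bid $2,825. Payoff = $2,950 − $2,825 = $125.
Bidding $2,850: Dana has the top bid, wins, and pays the second-highest bid $2,825. Payoff = $2,950 − $2,825 = $125.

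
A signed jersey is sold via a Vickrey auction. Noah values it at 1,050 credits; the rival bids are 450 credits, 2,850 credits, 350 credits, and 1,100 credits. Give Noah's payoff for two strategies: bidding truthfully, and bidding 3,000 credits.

(a) 0 credits  (b) -1,800 credits

The highest competing bid is 2,850 credits.
Bidding truthfully at 1,050 credits: the top bid is 2,850 credits (a rival), so Noah loses. Payoff = 0 credits.
Bidding 3,000 credits: Noah has the top bid, wins, and pays the second-highest bid 2,850 credits. Payoff = 1,050 credits − 2,850 credits = -1,800 credits.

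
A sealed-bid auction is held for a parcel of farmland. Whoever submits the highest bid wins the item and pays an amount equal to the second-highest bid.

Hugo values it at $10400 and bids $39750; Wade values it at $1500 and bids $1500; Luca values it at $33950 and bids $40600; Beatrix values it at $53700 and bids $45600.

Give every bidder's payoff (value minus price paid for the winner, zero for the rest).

Hugo $0, Wade $0, Luca $0, Beatrix $13100.

Ranking the bids: Beatrix $45600, then Luca $40600, then Hugo $39750, then Wade $1500.
Beatrix has the top bid and wins; the price is the second-highest bid, $40600.
Beatrix's payoff = $53700 − $40600 = $13100. All other bidders lose, so their payoff is 0.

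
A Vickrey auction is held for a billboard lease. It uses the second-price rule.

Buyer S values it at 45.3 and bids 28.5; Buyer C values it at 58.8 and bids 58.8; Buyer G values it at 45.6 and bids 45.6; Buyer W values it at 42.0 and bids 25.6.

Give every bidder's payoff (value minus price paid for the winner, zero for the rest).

Bids in descending order: Buyer C 58.8; Buyer G 45.6; Buyer S 28.5; Buyer W 25.6.
Buyer C has the top bid and wins; the price is the second-highest bid, 45.6.
Buyer C's payoff = 58.8 − 45.6 = 13.2. All other bidders lose, so their payoff is 0.

Payoffs: Buyer S 0.0, Buyer C 13.2, Buyer G 0.0, Buyer W 0.0.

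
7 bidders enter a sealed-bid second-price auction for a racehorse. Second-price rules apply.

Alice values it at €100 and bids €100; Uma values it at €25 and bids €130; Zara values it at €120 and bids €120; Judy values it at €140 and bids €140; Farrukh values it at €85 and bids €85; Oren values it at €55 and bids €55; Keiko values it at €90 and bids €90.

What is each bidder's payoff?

Bids in descending order: Judy €140, then Uma €130, then Zara €120, then Alice €100, then Keiko €90, then Farrukh €85, then Oren €55.
Judy has the top bid and wins; the price is the second-highest bid, €130.
Judy's payoff = €140 − €130 = €10. All other bidders lose, so their payoff is 0.

Payoffs: Alice €0, Uma €0, Zara €0, Judy €10, Farrukh €0, Oren €0, Keiko €0.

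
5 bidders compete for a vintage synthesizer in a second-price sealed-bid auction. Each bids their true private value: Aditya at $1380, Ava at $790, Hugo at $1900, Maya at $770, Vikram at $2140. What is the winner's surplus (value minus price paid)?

Surplus = $240.

Ordered from highest: Vikram $2140, then Hugo $1900, then Aditya $1380, then Ava $790, then Maya $770.
Vikram wins with the top bid and pays the second-highest, $1900.
Surplus = $2140 − $1900 = $240.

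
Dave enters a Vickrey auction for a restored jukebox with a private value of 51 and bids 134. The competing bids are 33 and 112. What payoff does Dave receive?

Payoff = -61.

Highest competing bid: 112.
Dave's bid 134 is the highest overall, so Dave wins and pays the second-highest bid, 112.
Payoff = value − price = 51 − 112 = -61.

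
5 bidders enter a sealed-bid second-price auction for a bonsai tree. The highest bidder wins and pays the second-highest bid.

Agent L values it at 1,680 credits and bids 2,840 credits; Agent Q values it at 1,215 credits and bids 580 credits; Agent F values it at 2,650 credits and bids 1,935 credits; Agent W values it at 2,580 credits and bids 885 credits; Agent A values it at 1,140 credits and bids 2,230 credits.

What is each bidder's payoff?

Agent L -550 credits, Agent Q 0 credits, Agent F 0 credits, Agent W 0 credits, Agent A 0 credits.

Sorted high to low: Agent L 2,840 credits; Agent A 2,230 credits; Agent F 1,935 credits; Agent W 885 credits; Agent Q 580 credits.
Agent L has the top bid and wins; the price is the second-highest bid, 2,230 credits.
Agent L's payoff = 1,680 credits − 2,230 credits = -550 credits. All other bidders lose, so their payoff is 0.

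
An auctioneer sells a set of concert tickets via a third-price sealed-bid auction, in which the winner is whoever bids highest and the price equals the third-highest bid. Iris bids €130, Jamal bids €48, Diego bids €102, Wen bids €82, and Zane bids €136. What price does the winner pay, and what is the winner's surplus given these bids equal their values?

Price €102; surplus €34.

Ranking the bids: Zane €136, then Iris €130, then Diego €102, then Wen €82, then Jamal €48.
Zane is the highest bidder, so Zane wins.
Under the third-price rule, the price is the third-highest bid: €102.
Surplus = €136 − €102 = €34.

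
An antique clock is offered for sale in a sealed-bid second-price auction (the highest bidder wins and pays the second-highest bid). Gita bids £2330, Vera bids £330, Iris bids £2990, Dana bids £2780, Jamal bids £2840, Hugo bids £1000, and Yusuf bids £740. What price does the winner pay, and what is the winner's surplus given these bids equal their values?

Ordered from highest: Iris £2990, then Jamal £2840, then Dana £2780, then Gita £2330, then Hugo £1000, then Yusuf £740, then Vera £330.
Iris is the highest bidder, so Iris wins.
Under the second-price rule, the price is the second-highest bid: £2840.
Surplus = £2990 − £2840 = £150.

Price £2840; surplus £150.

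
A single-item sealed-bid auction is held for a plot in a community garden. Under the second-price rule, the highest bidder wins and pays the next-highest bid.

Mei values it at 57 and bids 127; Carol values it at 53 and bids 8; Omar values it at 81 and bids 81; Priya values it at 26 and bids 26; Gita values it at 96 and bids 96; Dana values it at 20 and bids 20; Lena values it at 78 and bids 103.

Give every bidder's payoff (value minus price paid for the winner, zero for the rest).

Ranking the bids: Mei 127; Lena 103; Gita 96; Omar 81; Priya 26; Dana 20; Carol 8.
Mei has the top bid and wins; the price is the second-highest bid, 103.
Mei's payoff = 57 − 103 = -46. All other bidders lose, so their payoff is 0.

Mei -46, Carol 0, Omar 0, Priya 0, Gita 0, Dana 0, Lena 0.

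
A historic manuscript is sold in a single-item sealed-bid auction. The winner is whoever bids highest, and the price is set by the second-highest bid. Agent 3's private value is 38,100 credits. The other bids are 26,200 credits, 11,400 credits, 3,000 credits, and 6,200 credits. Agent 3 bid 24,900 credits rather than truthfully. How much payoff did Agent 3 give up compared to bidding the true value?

The highest competing bid is 26,200 credits.
Bidding truthfully at 38,100 credits: Agent 3 has the top bid, wins, and pays the second-highest bid 26,200 credits. Payoff = 38,100 credits − 26,200 credits = 11,900 credits.
Bidding 24,900 credits: the top bid is 26,200 credits (a rival), so Agent 3 loses. Payoff = 0 credits.
Regret = truthful payoff − actual payoff = 11,900 credits − 0 credits = 11,900 credits.

Regret: 11,900 credits.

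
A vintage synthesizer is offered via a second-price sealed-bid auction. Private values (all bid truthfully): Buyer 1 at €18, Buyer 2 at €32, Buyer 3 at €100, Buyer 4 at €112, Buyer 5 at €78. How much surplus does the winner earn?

€12

Ordered from highest: Buyer 4 €112; Buyer 3 €100; Buyer 5 €78; Buyer 2 €32; Buyer 1 €18.
Buyer 4 wins with the top bid and pays the second-highest, €100.
Surplus = €112 − €100 = €12.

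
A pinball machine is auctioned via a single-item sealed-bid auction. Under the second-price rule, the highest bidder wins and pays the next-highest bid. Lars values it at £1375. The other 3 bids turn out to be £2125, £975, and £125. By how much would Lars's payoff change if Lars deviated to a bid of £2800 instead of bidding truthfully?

Payoff change: -£750.

The highest competing bid is £2125.
Bidding truthfully at £1375: the top bid is £2125 (a rival), so Lars loses. Payoff = £0.
Bidding £2800: Lars has the top bid, wins, and pays the second-highest bid £2125. Payoff = £1375 − £2125 = -£750.
Change = -£750 − £0 = -£750.
Deviating from a truthful bid can only lose payoff in a second-price auction — never gain.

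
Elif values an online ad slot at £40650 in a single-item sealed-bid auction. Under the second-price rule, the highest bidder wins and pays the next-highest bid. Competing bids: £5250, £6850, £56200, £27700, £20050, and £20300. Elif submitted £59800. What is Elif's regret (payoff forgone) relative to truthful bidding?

The highest competing bid is £56200.
Bidding truthfully at £40650: the top bid is £56200 (a rival), so Elif loses. Payoff = £0.
Bidding £59800: Elif has the top bid, wins, and pays the second-highest bid £56200. Payoff = £40650 − £56200 = -£15550.
Regret = truthful payoff − actual payoff = £0 − -£15550 = £15550.
Deviating from a truthful bid can only lose payoff in a second-price auction — never gain.

£15550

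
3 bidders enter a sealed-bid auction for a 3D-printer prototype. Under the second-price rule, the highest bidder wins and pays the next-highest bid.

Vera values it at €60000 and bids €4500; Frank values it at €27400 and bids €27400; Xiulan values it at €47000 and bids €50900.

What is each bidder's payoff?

Bids in descending order: Xiulan €50900 > Frank €27400 > Vera €4500.
Xiulan has the top bid and wins; the price is the second-highest bid, €27400.
Xiulan's payoff = €47000 − €27400 = €19600. All other bidders lose, so their payoff is 0.

Payoffs: Vera €0, Frank €0, Xiulan €19600.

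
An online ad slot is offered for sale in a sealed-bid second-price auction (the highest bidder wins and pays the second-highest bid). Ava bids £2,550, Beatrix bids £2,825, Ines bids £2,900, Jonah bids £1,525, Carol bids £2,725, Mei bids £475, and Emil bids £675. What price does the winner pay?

Sorted high to low: Ines £2,900; Beatrix £2,825; Carol £2,725; Ava £2,550; Jonah £1,525; Emil £675; Mei £475.
Ines is the highest bidder, so Ines wins.
Under the second-price rule, the price is the second-highest bid: £2,825.

Price paid: £2,825.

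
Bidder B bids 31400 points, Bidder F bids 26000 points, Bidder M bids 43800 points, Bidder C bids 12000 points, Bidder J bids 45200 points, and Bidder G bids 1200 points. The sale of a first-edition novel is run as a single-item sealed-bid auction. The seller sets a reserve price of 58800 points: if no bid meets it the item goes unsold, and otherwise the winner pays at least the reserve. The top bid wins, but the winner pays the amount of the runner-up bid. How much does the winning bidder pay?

Bids in descending order: Bidder J 45200 points, then Bidder M 43800 points, then Bidder B 31400 points, then Bidder F 26000 points, then Bidder C 12000 points, then Bidder G 1200 points.
The top bid 45200 points is below the reserve 58800 points, so the item goes unsold and nothing is paid.

unsold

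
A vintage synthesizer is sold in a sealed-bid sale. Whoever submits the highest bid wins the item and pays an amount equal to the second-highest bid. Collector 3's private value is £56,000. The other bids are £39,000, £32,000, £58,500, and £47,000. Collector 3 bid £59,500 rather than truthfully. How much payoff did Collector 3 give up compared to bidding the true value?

Payoff forgone: £2,500.

The highest competing bid is £58,500.
Bidding truthfully at £56,000: the top bid is £58,500 (a rival), so Collector 3 loses. Payoff = £0.
Bidding £59,500: Collector 3 has the top bid, wins, and pays the second-highest bid £58,500. Payoff = £56,000 − £58,500 = -£2,500.
Regret = truthful payoff − actual payoff = £0 − -£2,500 = £2,500.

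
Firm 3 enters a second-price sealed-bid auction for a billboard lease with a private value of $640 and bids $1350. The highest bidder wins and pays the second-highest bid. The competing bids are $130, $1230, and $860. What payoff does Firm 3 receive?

Highest competing bid: $1230.
Firm 3's bid $1350 is the highest overall, so Firm 3 wins and pays the second-highest bid, $1230.
Payoff = value − price = $640 − $1230 = -$590.
Overbidding won the item at a price above value — truthful bidding would have avoided this loss.

The bidder's payoff: -$590.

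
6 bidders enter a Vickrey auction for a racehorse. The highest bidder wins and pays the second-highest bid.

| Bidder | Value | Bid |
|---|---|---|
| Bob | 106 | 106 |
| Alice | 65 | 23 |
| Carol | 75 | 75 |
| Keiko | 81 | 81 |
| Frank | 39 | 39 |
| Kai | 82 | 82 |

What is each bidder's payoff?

Payoffs: Bob 24, Alice 0, Carol 0, Keiko 0, Frank 0, Kai 0.

Sorted high to low: Bob 106, then Kai 82, then Keiko 81, then Carol 75, then Frank 39, then Alice 23.
Bob has the top bid and wins; the price is the second-highest bid, 82.
Bob's payoff = 106 − 82 = 24. All other bidders lose, so their payoff is 0.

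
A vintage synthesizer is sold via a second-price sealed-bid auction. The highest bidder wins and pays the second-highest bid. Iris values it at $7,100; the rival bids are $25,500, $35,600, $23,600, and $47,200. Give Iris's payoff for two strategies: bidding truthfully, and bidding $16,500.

Truthful: $0; alternative: $0.

The highest competing bid is $47,200.
Bidding truthfully at $7,100: the top bid is $47,200 (a rival), so Iris loses. Payoff = $0.
Bidding $16,500: the top bid is $47,200 (a rival), so Iris loses. Payoff = $0.
The bid only affects whether you win, not the price — here both bids land on the same side of the top rival bid, so the deviation is payoff-neutral.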